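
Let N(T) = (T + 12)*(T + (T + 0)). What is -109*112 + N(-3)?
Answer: -12262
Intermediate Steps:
N(T) = 2*T*(12 + T) (N(T) = (12 + T)*(T + T) = (12 + T)*(2*T) = 2*T*(12 + T))
-109*112 + N(-3) = -109*112 + 2*(-3)*(12 - 3) = -12208 + 2*(-3)*9 = -12208 - 54 = -12262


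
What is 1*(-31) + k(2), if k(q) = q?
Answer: -29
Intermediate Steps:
1*(-31) + k(2) = 1*(-31) + 2 = -31 + 2 = -29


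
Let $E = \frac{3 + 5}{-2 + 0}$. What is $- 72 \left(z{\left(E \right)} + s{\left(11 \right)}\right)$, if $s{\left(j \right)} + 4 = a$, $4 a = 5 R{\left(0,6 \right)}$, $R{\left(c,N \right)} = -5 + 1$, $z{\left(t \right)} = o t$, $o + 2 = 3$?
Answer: $936$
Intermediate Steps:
$o = 1$ ($o = -2 + 3 = 1$)
$E = -4$ ($E = \frac{8}{-2} = 8 \left(- \frac{1}{2}\right) = -4$)
$z{\left(t \right)} = t$ ($z{\left(t \right)} = 1 t = t$)
$R{\left(c,N \right)} = -4$
$a = -5$ ($a = \frac{5 \left(-4\right)}{4} = \frac{1}{4} \left(-20\right) = -5$)
$s{\left(j \right)} = -9$ ($s{\left(j \right)} = -4 - 5 = -9$)
$- 72 \left(z{\left(E \right)} + s{\left(11 \right)}\right) = - 72 \left(-4 - 9\right) = \left(-72\right) \left(-13\right) = 936$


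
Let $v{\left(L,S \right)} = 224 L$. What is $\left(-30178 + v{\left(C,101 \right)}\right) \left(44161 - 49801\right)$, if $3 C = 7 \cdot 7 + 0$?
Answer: $149569040$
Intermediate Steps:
$C = \frac{49}{3}$ ($C = \frac{7 \cdot 7 + 0}{3} = \frac{49 + 0}{3} = \frac{1}{3} \cdot 49 = \frac{49}{3} \approx 16.333$)
$\left(-30178 + v{\left(C,101 \right)}\right) \left(44161 - 49801\right) = \left(-30178 + 224 \cdot \frac{49}{3}\right) \left(44161 - 49801\right) = \left(-30178 + \frac{10976}{3}\right) \left(-5640\right) = \left(- \frac{79558}{3}\right) \left(-5640\right) = 149569040$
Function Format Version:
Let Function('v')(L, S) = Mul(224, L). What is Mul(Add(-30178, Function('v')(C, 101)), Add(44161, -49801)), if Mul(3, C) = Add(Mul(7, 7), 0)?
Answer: 149569040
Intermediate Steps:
C = Rational(49, 3) (C = Mul(Rational(1, 3), Add(Mul(7, 7), 0)) = Mul(Rational(1, 3), Add(49, 0)) = Mul(Rational(1, 3), 49) = Rational(49, 3) ≈ 16.333)
Mul(Add(-30178, Function('v')(C, 101)), Add(44161, -49801)) = Mul(Add(-30178, Mul(224, Rational(49, 3))), Add(44161, -49801)) = Mul(Add(-30178, Rational(10976, 3)), -5640) = Mul(Rational(-79558, 3), -5640) = 149569040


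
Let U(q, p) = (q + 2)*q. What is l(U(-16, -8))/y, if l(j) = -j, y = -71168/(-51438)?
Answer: -180033/1112 ≈ -161.90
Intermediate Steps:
U(q, p) = q*(2 + q) (U(q, p) = (2 + q)*q = q*(2 + q))
y = 35584/25719 (y = -71168*(-1/51438) = 35584/25719 ≈ 1.3836)
l(U(-16, -8))/y = (-(-16)*(2 - 16))/(35584/25719) = -(-16)*(-14)*(25719/35584) = -1*224*(25719/35584) = -224*25719/35584 = -180033/1112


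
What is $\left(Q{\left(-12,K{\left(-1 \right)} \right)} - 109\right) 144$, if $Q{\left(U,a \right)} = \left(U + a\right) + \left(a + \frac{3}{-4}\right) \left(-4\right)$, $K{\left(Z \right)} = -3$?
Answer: $-15696$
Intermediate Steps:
$Q{\left(U,a \right)} = 3 + U - 3 a$ ($Q{\left(U,a \right)} = \left(U + a\right) + \left(a + 3 \left(- \frac{1}{4}\right)\right) \left(-4\right) = \left(U + a\right) + \left(a - \frac{3}{4}\right) \left(-4\right) = \left(U + a\right) + \left(- \frac{3}{4} + a\right) \left(-4\right) = \left(U + a\right) - \left(-3 + 4 a\right) = 3 + U - 3 a$)
$\left(Q{\left(-12,K{\left(-1 \right)} \right)} - 109\right) 144 = \left(\left(3 - 12 - -9\right) - 109\right) 144 = \left(\left(3 - 12 + 9\right) - 109\right) 144 = \left(0 - 109\right) 144 = \left(-109\right) 144 = -15696$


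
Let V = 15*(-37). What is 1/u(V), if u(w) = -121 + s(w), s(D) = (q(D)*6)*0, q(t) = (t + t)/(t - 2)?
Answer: -1/121 ≈ -0.0082645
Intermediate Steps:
q(t) = 2*t/(-2 + t) (q(t) = (2*t)/(-2 + t) = 2*t/(-2 + t))
s(D) = 0 (s(D) = ((2*D/(-2 + D))*6)*0 = (12*D/(-2 + D))*0 = 0)
V = -555
u(w) = -121 (u(w) = -121 + 0 = -121)
1/u(V) = 1/(-121) = -1/121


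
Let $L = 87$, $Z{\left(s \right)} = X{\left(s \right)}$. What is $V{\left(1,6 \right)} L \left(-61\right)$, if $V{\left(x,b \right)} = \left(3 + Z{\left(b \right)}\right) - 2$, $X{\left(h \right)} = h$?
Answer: $-37149$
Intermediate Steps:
$Z{\left(s \right)} = s$
$V{\left(x,b \right)} = 1 + b$ ($V{\left(x,b \right)} = \left(3 + b\right) - 2 = 1 + b$)
$V{\left(1,6 \right)} L \left(-61\right) = \left(1 + 6\right) 87 \left(-61\right) = 7 \cdot 87 \left(-61\right) = 609 \left(-61\right) = -37149$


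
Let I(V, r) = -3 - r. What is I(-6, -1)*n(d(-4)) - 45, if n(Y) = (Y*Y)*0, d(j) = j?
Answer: -45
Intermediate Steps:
n(Y) = 0 (n(Y) = Y²*0 = 0)
I(-6, -1)*n(d(-4)) - 45 = (-3 - 1*(-1))*0 - 45 = (-3 + 1)*0 - 45 = -2*0 - 45 = 0 - 45 = -45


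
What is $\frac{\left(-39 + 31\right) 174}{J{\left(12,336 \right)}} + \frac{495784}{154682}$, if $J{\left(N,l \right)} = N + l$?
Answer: $- \frac{61472}{77341} \approx -0.79482$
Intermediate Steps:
$\frac{\left(-39 + 31\right) 174}{J{\left(12,336 \right)}} + \frac{495784}{154682} = \frac{\left(-39 + 31\right) 174}{12 + 336} + \frac{495784}{154682} = \frac{\left(-8\right) 174}{348} + 495784 \cdot \frac{1}{154682} = \left(-1392\right) \frac{1}{348} + \frac{247892}{77341} = -4 + \frac{247892}{77341} = - \frac{61472}{77341}$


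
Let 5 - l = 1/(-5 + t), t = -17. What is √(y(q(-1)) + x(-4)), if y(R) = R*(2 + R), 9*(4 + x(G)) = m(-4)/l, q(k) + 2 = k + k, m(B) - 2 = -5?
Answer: √48470/111 ≈ 1.9834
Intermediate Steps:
m(B) = -3 (m(B) = 2 - 5 = -3)
l = 111/22 (l = 5 - 1/(-5 - 17) = 5 - 1/(-22) = 5 - 1*(-1/22) = 5 + 1/22 = 111/22 ≈ 5.0455)
q(k) = -2 + 2*k (q(k) = -2 + (k + k) = -2 + 2*k)
x(G) = -1354/333 (x(G) = -4 + (-3/111/22)/9 = -4 + (-3*22/111)/9 = -4 + (⅑)*(-22/37) = -4 - 22/333 = -1354/333)
√(y(q(-1)) + x(-4)) = √((-2 + 2*(-1))*(2 + (-2 + 2*(-1))) - 1354/333) = √((-2 - 2)*(2 + (-2 - 2)) - 1354/333) = √(-4*(2 - 4) - 1354/333) = √(-4*(-2) - 1354/333) = √(8 - 1354/333) = √(1310/333) = √48470/111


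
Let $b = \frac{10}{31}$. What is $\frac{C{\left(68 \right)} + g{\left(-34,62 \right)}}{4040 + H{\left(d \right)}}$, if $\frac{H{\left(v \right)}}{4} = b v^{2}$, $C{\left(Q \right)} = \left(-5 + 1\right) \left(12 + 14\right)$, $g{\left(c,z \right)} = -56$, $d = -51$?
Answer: $- \frac{31}{1433} \approx -0.021633$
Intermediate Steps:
$b = \frac{10}{31}$ ($b = 10 \cdot \frac{1}{31} = \frac{10}{31} \approx 0.32258$)
$C{\left(Q \right)} = -104$ ($C{\left(Q \right)} = \left(-4\right) 26 = -104$)
$H{\left(v \right)} = \frac{40 v^{2}}{31}$ ($H{\left(v \right)} = 4 \frac{10 v^{2}}{31} = \frac{40 v^{2}}{31}$)
$\frac{C{\left(68 \right)} + g{\left(-34,62 \right)}}{4040 + H{\left(d \right)}} = \frac{-104 - 56}{4040 + \frac{40 \left(-51\right)^{2}}{31}} = - \frac{160}{4040 + \frac{40}{31} \cdot 2601} = - \frac{160}{4040 + \frac{104040}{31}} = - \frac{160}{\frac{229280}{31}} = \left(-160\right) \frac{31}{229280} = - \frac{31}{1433}$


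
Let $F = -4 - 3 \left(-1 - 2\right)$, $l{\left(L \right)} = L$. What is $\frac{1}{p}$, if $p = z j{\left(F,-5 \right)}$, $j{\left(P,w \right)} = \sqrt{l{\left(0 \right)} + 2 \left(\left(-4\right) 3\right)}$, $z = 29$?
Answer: $- \frac{i \sqrt{6}}{348} \approx - 0.0070388 i$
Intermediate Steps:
$F = 5$ ($F = -4 - -9 = -4 + 9 = 5$)
$j{\left(P,w \right)} = 2 i \sqrt{6}$ ($j{\left(P,w \right)} = \sqrt{0 + 2 \left(\left(-4\right) 3\right)} = \sqrt{0 + 2 \left(-12\right)} = \sqrt{0 - 24} = \sqrt{-24} = 2 i \sqrt{6}$)
$p = 58 i \sqrt{6}$ ($p = 29 \cdot 2 i \sqrt{6} = 58 i \sqrt{6} \approx 142.07 i$)
$\frac{1}{p} = \frac{1}{58 i \sqrt{6}} = - \frac{i \sqrt{6}}{348}$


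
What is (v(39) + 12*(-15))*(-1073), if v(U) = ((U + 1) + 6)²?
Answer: -2077328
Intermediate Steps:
v(U) = (7 + U)² (v(U) = ((1 + U) + 6)² = (7 + U)²)
(v(39) + 12*(-15))*(-1073) = ((7 + 39)² + 12*(-15))*(-1073) = (46² - 180)*(-1073) = (2116 - 180)*(-1073) = 1936*(-1073) = -2077328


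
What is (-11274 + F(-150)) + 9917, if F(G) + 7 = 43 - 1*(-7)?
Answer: -1314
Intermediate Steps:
F(G) = 43 (F(G) = -7 + (43 - 1*(-7)) = -7 + (43 + 7) = -7 + 50 = 43)
(-11274 + F(-150)) + 9917 = (-11274 + 43) + 9917 = -11231 + 9917 = -1314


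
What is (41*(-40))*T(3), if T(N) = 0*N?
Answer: 0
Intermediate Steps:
T(N) = 0
(41*(-40))*T(3) = (41*(-40))*0 = -1640*0 = 0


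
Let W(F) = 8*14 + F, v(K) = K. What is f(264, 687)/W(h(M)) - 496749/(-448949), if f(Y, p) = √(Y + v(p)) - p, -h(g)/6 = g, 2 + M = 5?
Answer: -261733557/42201206 + √951/94 ≈ -5.8740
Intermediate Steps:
M = 3 (M = -2 + 5 = 3)
h(g) = -6*g
W(F) = 112 + F
f(Y, p) = √(Y + p) - p
f(264, 687)/W(h(M)) - 496749/(-448949) = (√(264 + 687) - 1*687)/(112 - 6*3) - 496749/(-448949) = (√951 - 687)/(112 - 18) - 496749*(-1/448949) = (-687 + √951)/94 + 496749/448949 = (-687 + √951)*(1/94) + 496749/448949 = (-687/94 + √951/94) + 496749/448949 = -261733557/42201206 + √951/94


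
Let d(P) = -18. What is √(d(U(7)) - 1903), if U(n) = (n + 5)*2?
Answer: I*√1921 ≈ 43.829*I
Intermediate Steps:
U(n) = 10 + 2*n (U(n) = (5 + n)*2 = 10 + 2*n)
√(d(U(7)) - 1903) = √(-18 - 1903) = √(-1921) = I*√1921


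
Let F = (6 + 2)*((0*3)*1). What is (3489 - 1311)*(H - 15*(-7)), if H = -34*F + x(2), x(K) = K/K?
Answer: 230868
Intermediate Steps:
x(K) = 1
F = 0 (F = 8*(0*1) = 8*0 = 0)
H = 1 (H = -34*0 + 1 = 0 + 1 = 1)
(3489 - 1311)*(H - 15*(-7)) = (3489 - 1311)*(1 - 15*(-7)) = 2178*(1 + 105) = 2178*106 = 230868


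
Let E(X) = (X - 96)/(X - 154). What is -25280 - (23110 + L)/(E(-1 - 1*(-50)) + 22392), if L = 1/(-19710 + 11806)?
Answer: -469821185886935/18583940128 ≈ -25281.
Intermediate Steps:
L = -1/7904 (L = 1/(-7904) = -1/7904 ≈ -0.00012652)
E(X) = (-96 + X)/(-154 + X)
-25280 - (23110 + L)/(E(-1 - 1*(-50)) + 22392) = -25280 - (23110 - 1/7904)/((-96 + (-1 - 1*(-50)))/(-154 + (-1 - 1*(-50))) + 22392) = -25280 - 182661439/(7904*((-96 + (-1 + 50))/(-154 + (-1 + 50)) + 22392)) = -25280 - 182661439/(7904*((-96 + 49)/(-154 + 49) + 22392)) = -25280 - 182661439/(7904*(-47/(-105) + 22392)) = -25280 - 182661439/(7904*(-1/105*(-47) + 22392)) = -25280 - 182661439/(7904*(47/105 + 22392)) = -25280 - 182661439/(7904*2351207/105) = -25280 - 182661439*105/(7904*2351207) = -25280 - 1*19179451095/18583940128 = -25280 - 19179451095/18583940128 = -469821185886935/18583940128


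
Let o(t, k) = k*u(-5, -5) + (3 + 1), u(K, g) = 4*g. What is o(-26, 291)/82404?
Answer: -1454/20601 ≈ -0.070579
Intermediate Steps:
o(t, k) = 4 - 20*k (o(t, k) = k*(4*(-5)) + (3 + 1) = k*(-20) + 4 = -20*k + 4 = 4 - 20*k)
o(-26, 291)/82404 = (4 - 20*291)/82404 = (4 - 5820)*(1/82404) = -5816*1/82404 = -1454/20601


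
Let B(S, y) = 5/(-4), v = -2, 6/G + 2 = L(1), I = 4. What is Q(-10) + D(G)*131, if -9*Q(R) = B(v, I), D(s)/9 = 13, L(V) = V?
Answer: 551777/36 ≈ 15327.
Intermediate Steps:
G = -6 (G = 6/(-2 + 1) = 6/(-1) = 6*(-1) = -6)
D(s) = 117 (D(s) = 9*13 = 117)
B(S, y) = -5/4 (B(S, y) = 5*(-¼) = -5/4)
Q(R) = 5/36 (Q(R) = -⅑*(-5/4) = 5/36)
Q(-10) + D(G)*131 = 5/36 + 117*131 = 5/36 + 15327 = 551777/36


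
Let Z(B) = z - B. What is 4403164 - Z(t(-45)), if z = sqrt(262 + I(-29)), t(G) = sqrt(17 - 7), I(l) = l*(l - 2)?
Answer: 4403164 + sqrt(10) - 3*sqrt(129) ≈ 4.4031e+6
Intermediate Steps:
I(l) = l*(-2 + l)
t(G) = sqrt(10)
z = 3*sqrt(129) (z = sqrt(262 - 29*(-2 - 29)) = sqrt(262 - 29*(-31)) = sqrt(262 + 899) = sqrt(1161) = 3*sqrt(129) ≈ 34.073)
Z(B) = -B + 3*sqrt(129) (Z(B) = 3*sqrt(129) - B = -B + 3*sqrt(129))
4403164 - Z(t(-45)) = 4403164 - (-sqrt(10) + 3*sqrt(129)) = 4403164 + (sqrt(10) - 3*sqrt(129)) = 4403164 + sqrt(10) - 3*sqrt(129)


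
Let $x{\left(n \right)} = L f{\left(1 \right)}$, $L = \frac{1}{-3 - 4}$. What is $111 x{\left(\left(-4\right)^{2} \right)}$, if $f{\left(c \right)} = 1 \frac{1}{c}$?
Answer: $- \frac{111}{7} \approx -15.857$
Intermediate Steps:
$f{\left(c \right)} = \frac{1}{c}$
$L = - \frac{1}{7}$ ($L = \frac{1}{-7} = - \frac{1}{7} \approx -0.14286$)
$x{\left(n \right)} = - \frac{1}{7}$ ($x{\left(n \right)} = - \frac{1}{7 \cdot 1} = \left(- \frac{1}{7}\right) 1 = - \frac{1}{7}$)
$111 x{\left(\left(-4\right)^{2} \right)} = 111 \left(- \frac{1}{7}\right) = - \frac{111}{7}$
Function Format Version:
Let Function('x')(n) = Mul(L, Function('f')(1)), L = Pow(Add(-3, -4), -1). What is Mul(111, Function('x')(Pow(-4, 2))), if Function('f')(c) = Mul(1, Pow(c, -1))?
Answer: Rational(-111, 7) ≈ -15.857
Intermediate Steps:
Function('f')(c) = Pow(c, -1)
L = Rational(-1, 7) (L = Pow(-7, -1) = Rational(-1, 7) ≈ -0.14286)
Function('x')(n) = Rational(-1, 7) (Function('x')(n) = Mul(Rational(-1, 7), Pow(1, -1)) = Mul(Rational(-1, 7), 1) = Rational(-1, 7))
Mul(111, Function('x')(Pow(-4, 2))) = Mul(111, Rational(-1, 7)) = Rational(-111, 7)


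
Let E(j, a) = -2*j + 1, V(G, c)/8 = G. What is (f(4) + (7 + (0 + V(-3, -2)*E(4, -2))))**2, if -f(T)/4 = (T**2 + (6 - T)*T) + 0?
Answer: 6241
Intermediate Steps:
f(T) = -4*T**2 - 4*T*(6 - T) (f(T) = -4*((T**2 + (6 - T)*T) + 0) = -4*((T**2 + T*(6 - T)) + 0) = -4*(T**2 + T*(6 - T)) = -4*T**2 - 4*T*(6 - T))
V(G, c) = 8*G
E(j, a) = 1 - 2*j
(f(4) + (7 + (0 + V(-3, -2)*E(4, -2))))**2 = (-24*4 + (7 + (0 + (8*(-3))*(1 - 2*4))))**2 = (-96 + (7 + (0 - 24*(1 - 8))))**2 = (-96 + (7 + (0 - 24*(-7))))**2 = (-96 + (7 + (0 + 168)))**2 = (-96 + (7 + 168))**2 = (-96 + 175)**2 = 79**2 = 6241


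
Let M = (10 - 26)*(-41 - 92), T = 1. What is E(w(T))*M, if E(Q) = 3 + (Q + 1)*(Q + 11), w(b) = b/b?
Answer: 57456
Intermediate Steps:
w(b) = 1
E(Q) = 3 + (1 + Q)*(11 + Q)
M = 2128 (M = -16*(-133) = 2128)
E(w(T))*M = (14 + 1**2 + 12*1)*2128 = (14 + 1 + 12)*2128 = 27*2128 = 57456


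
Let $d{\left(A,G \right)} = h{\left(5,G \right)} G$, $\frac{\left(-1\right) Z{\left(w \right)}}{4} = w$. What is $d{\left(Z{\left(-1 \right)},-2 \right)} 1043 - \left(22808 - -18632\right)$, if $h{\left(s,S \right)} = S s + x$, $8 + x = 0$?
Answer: $-3892$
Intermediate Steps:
$x = -8$ ($x = -8 + 0 = -8$)
$h{\left(s,S \right)} = -8 + S s$ ($h{\left(s,S \right)} = S s - 8 = -8 + S s$)
$Z{\left(w \right)} = - 4 w$
$d{\left(A,G \right)} = G \left(-8 + 5 G\right)$ ($d{\left(A,G \right)} = \left(-8 + G 5\right) G = \left(-8 + 5 G\right) G = G \left(-8 + 5 G\right)$)
$d{\left(Z{\left(-1 \right)},-2 \right)} 1043 - \left(22808 - -18632\right) = - 2 \left(-8 + 5 \left(-2\right)\right) 1043 - \left(22808 - -18632\right) = - 2 \left(-8 - 10\right) 1043 - \left(22808 + 18632\right) = \left(-2\right) \left(-18\right) 1043 - 41440 = 36 \cdot 1043 - 41440 = 37548 - 41440 = -3892$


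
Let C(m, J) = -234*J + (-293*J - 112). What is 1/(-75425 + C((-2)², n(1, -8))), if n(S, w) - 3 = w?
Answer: -1/72902 ≈ -1.3717e-5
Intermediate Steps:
n(S, w) = 3 + w
C(m, J) = -112 - 527*J (C(m, J) = -234*J + (-112 - 293*J) = -112 - 527*J)
1/(-75425 + C((-2)², n(1, -8))) = 1/(-75425 + (-112 - 527*(3 - 8))) = 1/(-75425 + (-112 - 527*(-5))) = 1/(-75425 + (-112 + 2635)) = 1/(-75425 + 2523) = 1/(-72902) = -1/72902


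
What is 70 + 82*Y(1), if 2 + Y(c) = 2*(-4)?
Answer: -750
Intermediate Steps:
Y(c) = -10 (Y(c) = -2 + 2*(-4) = -2 - 8 = -10)
70 + 82*Y(1) = 70 + 82*(-10) = 70 - 820 = -750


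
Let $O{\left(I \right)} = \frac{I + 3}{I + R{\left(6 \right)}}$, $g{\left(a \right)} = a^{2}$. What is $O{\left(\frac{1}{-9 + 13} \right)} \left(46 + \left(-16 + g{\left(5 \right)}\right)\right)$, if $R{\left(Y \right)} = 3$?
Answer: $55$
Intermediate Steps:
$O{\left(I \right)} = 1$ ($O{\left(I \right)} = \frac{I + 3}{I + 3} = \frac{3 + I}{3 + I} = 1$)
$O{\left(\frac{1}{-9 + 13} \right)} \left(46 + \left(-16 + g{\left(5 \right)}\right)\right) = 1 \left(46 - \left(16 - 5^{2}\right)\right) = 1 \left(46 + \left(-16 + 25\right)\right) = 1 \left(46 + 9\right) = 1 \cdot 55 = 55$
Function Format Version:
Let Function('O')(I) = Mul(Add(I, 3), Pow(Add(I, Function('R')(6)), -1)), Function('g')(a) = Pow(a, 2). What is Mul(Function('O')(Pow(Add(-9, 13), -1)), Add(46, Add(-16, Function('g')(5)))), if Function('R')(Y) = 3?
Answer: 55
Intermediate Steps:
Function('O')(I) = 1 (Function('O')(I) = Mul(Add(I, 3), Pow(Add(I, 3), -1)) = Mul(Add(3, I), Pow(Add(3, I), -1)) = 1)
Mul(Function('O')(Pow(Add(-9, 13), -1)), Add(46, Add(-16, Function('g')(5)))) = Mul(1, Add(46, Add(-16, Pow(5, 2)))) = Mul(1, Add(46, Add(-16, 25))) = Mul(1, Add(46, 9)) = Mul(1, 55) = 55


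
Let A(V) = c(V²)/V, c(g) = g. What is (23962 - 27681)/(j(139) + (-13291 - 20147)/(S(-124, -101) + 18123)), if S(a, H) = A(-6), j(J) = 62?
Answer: -22459041/363272 ≈ -61.824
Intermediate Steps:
A(V) = V (A(V) = V²/V = V)
S(a, H) = -6
(23962 - 27681)/(j(139) + (-13291 - 20147)/(S(-124, -101) + 18123)) = (23962 - 27681)/(62 + (-13291 - 20147)/(-6 + 18123)) = -3719/(62 - 33438/18117) = -3719/(62 - 33438*1/18117) = -3719/(62 - 11146/6039) = -3719/363272/6039 = -3719*6039/363272 = -22459041/363272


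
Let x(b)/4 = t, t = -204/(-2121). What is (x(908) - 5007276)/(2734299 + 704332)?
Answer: -3540143860/2431112117 ≈ -1.4562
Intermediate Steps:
t = 68/707 (t = -204*(-1/2121) = 68/707 ≈ 0.096181)
x(b) = 272/707 (x(b) = 4*(68/707) = 272/707)
(x(908) - 5007276)/(2734299 + 704332) = (272/707 - 5007276)/(2734299 + 704332) = -3540143860/707/3438631 = -3540143860/707*1/3438631 = -3540143860/2431112117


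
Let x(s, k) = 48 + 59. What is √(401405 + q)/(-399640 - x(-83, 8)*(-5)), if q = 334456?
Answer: -√735861/399105 ≈ -0.0021494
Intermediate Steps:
x(s, k) = 107
√(401405 + q)/(-399640 - x(-83, 8)*(-5)) = √(401405 + 334456)/(-399640 - 107*(-5)) = √735861/(-399640 - 1*(-535)) = √735861/(-399640 + 535) = √735861/(-399105) = √735861*(-1/399105) = -√735861/399105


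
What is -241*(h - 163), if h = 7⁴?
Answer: -539358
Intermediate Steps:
h = 2401
-241*(h - 163) = -241*(2401 - 163) = -241*2238 = -539358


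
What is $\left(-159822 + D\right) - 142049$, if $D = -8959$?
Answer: $-310830$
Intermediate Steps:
$\left(-159822 + D\right) - 142049 = \left(-159822 - 8959\right) - 142049 = -168781 - 142049 = -310830$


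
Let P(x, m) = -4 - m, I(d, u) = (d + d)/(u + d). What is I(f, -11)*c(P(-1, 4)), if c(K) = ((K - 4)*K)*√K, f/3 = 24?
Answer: 27648*I*√2/61 ≈ 640.99*I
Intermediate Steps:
f = 72 (f = 3*24 = 72)
I(d, u) = 2*d/(d + u) (I(d, u) = (2*d)/(d + u) = 2*d/(d + u))
c(K) = K^(3/2)*(-4 + K) (c(K) = ((-4 + K)*K)*√K = (K*(-4 + K))*√K = K^(3/2)*(-4 + K))
I(f, -11)*c(P(-1, 4)) = (2*72/(72 - 11))*((-4 - 1*4)^(3/2)*(-4 + (-4 - 1*4))) = (2*72/61)*((-4 - 4)^(3/2)*(-4 + (-4 - 4))) = (2*72*(1/61))*((-8)^(3/2)*(-4 - 8)) = 144*(-16*I*√2*(-12))/61 = 144*(192*I*√2)/61 = 27648*I*√2/61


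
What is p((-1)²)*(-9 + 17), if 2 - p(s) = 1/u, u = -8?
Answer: 17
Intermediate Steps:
p(s) = 17/8 (p(s) = 2 - 1/(-8) = 2 - 1*(-⅛) = 2 + ⅛ = 17/8)
p((-1)²)*(-9 + 17) = 17*(-9 + 17)/8 = (17/8)*8 = 17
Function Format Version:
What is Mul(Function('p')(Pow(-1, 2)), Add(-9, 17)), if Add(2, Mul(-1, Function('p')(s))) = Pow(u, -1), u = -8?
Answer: 17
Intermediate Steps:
Function('p')(s) = Rational(17, 8) (Function('p')(s) = Add(2, Mul(-1, Pow(-8, -1))) = Add(2, Mul(-1, Rational(-1, 8))) = Add(2, Rational(1, 8)) = Rational(17, 8))
Mul(Function('p')(Pow(-1, 2)), Add(-9, 17)) = Mul(Rational(17, 8), Add(-9, 17)) = Mul(Rational(17, 8), 8) = 17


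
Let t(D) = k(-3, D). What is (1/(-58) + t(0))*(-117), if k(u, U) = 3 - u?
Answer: -40599/58 ≈ -699.98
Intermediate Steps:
t(D) = 6 (t(D) = 3 - 1*(-3) = 3 + 3 = 6)
(1/(-58) + t(0))*(-117) = (1/(-58) + 6)*(-117) = (-1/58 + 6)*(-117) = (347/58)*(-117) = -40599/58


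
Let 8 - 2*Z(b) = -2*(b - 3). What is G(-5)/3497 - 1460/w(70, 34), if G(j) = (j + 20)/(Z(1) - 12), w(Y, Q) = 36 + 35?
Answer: -10211453/496574 ≈ -20.564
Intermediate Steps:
Z(b) = 1 + b (Z(b) = 4 - (-1)*(b - 3) = 4 - (-1)*(-3 + b) = 4 - (6 - 2*b)/2 = 4 + (-3 + b) = 1 + b)
w(Y, Q) = 71
G(j) = -2 - j/10 (G(j) = (j + 20)/((1 + 1) - 12) = (20 + j)/(2 - 12) = (20 + j)/(-10) = (20 + j)*(-⅒) = -2 - j/10)
G(-5)/3497 - 1460/w(70, 34) = (-2 - ⅒*(-5))/3497 - 1460/71 = (-2 + ½)*(1/3497) - 1460*1/71 = -3/2*1/3497 - 1460/71 = -3/6994 - 1460/71 = -10211453/496574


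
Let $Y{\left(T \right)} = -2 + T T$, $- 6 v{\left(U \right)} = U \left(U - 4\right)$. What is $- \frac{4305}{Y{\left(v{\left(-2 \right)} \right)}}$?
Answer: $- \frac{4305}{2} \approx -2152.5$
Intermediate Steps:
$v{\left(U \right)} = - \frac{U \left(-4 + U\right)}{6}$ ($v{\left(U \right)} = - \frac{U \left(U - 4\right)}{6} = - \frac{U \left(-4 + U\right)}{6}$)
$Y{\left(T \right)} = -2 + T^{2}$
$- \frac{4305}{Y{\left(v{\left(-2 \right)} \right)}} = - \frac{4305}{-2 + \left(\frac{1}{6} \left(-2\right) \left(4 - -2\right)\right)^{2}} = - \frac{4305}{-2 + \left(\frac{1}{6} \left(-2\right) \left(4 + 2\right)\right)^{2}} = - \frac{4305}{-2 + \left(\frac{1}{6} \left(-2\right) 6\right)^{2}} = - \frac{4305}{-2 + \left(-2\right)^{2}} = - \frac{4305}{-2 + 4} = - \frac{4305}{2}$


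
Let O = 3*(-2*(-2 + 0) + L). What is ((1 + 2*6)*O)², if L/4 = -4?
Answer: 219024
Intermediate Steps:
L = -16 (L = 4*(-4) = -16)
O = -36 (O = 3*(-2*(-2 + 0) - 16) = 3*(-2*(-2) - 16) = 3*(4 - 16) = 3*(-12) = -36)
((1 + 2*6)*O)² = ((1 + 2*6)*(-36))² = ((1 + 12)*(-36))² = (13*(-36))² = (-468)² = 219024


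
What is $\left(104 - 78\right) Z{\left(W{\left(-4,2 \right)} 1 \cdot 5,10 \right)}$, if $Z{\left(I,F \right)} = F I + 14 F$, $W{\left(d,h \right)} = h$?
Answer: $6240$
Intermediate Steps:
$Z{\left(I,F \right)} = 14 F + F I$
$\left(104 - 78\right) Z{\left(W{\left(-4,2 \right)} 1 \cdot 5,10 \right)} = \left(104 - 78\right) 10 \left(14 + 2 \cdot 1 \cdot 5\right) = \left(104 - 78\right) 10 \left(14 + 2 \cdot 5\right) = 26 \cdot 10 \left(14 + 10\right) = 26 \cdot 10 \cdot 24 = 26 \cdot 240 = 6240$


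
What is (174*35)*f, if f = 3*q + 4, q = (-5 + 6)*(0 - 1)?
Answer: 6090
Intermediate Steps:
q = -1 (q = 1*(-1) = -1)
f = 1 (f = 3*(-1) + 4 = -3 + 4 = 1)
(174*35)*f = (174*35)*1 = 6090*1 = 6090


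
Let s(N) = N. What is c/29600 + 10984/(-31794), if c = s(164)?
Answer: -39989023/117637800 ≈ -0.33993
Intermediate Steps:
c = 164
c/29600 + 10984/(-31794) = 164/29600 + 10984/(-31794) = 164*(1/29600) + 10984*(-1/31794) = 41/7400 - 5492/15897 = -39989023/117637800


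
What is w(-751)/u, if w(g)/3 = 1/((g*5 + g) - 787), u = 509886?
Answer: -1/899608866 ≈ -1.1116e-9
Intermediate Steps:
w(g) = 3/(-787 + 6*g) (w(g) = 3/((g*5 + g) - 787) = 3/((5*g + g) - 787) = 3/(6*g - 787) = 3/(-787 + 6*g))
w(-751)/u = (3/(-787 + 6*(-751)))/509886 = (3/(-787 - 4506))*(1/509886) = (3/(-5293))*(1/509886) = (3*(-1/5293))*(1/509886) = -3/5293*1/509886 = -1/899608866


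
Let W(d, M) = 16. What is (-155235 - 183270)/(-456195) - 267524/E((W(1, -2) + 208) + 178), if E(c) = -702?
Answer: 4076024723/10674963 ≈ 381.83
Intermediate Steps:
(-155235 - 183270)/(-456195) - 267524/E((W(1, -2) + 208) + 178) = (-155235 - 183270)/(-456195) - 267524/(-702) = -338505*(-1/456195) - 267524*(-1/702) = 22567/30413 + 133762/351 = 4076024723/10674963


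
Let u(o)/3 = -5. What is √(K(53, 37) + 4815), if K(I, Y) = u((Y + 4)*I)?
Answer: 40*√3 ≈ 69.282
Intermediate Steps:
u(o) = -15 (u(o) = 3*(-5) = -15)
K(I, Y) = -15
√(K(53, 37) + 4815) = √(-15 + 4815) = √4800 = 40*√3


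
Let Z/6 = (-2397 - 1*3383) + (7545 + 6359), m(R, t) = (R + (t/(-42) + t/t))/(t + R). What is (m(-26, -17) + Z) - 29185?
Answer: 35324587/1806 ≈ 19560.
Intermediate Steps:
m(R, t) = (1 + R - t/42)/(R + t) (m(R, t) = (R + (t*(-1/42) + 1))/(R + t) = (R + (-t/42 + 1))/(R + t) = (R + (1 - t/42))/(R + t) = (1 + R - t/42)/(R + t))
Z = 48744 (Z = 6*((-2397 - 1*3383) + (7545 + 6359)) = 6*((-2397 - 3383) + 13904) = 6*(-5780 + 13904) = 6*8124 = 48744)
(m(-26, -17) + Z) - 29185 = ((1 - 26 - 1/42*(-17))/(-26 - 17) + 48744) - 29185 = ((1 - 26 + 17/42)/(-43) + 48744) - 29185 = (-1/43*(-1033/42) + 48744) - 29185 = (1033/1806 + 48744) - 29185 = 88032697/1806 - 29185 = 35324587/1806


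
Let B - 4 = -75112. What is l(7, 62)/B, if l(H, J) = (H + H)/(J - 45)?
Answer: -7/638418 ≈ -1.0965e-5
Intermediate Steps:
B = -75108 (B = 4 - 75112 = -75108)
l(H, J) = 2*H/(-45 + J) (l(H, J) = (2*H)/(-45 + J) = 2*H/(-45 + J))
l(7, 62)/B = (2*7/(-45 + 62))/(-75108) = (2*7/17)*(-1/75108) = (2*7*(1/17))*(-1/75108) = (14/17)*(-1/75108) = -7/638418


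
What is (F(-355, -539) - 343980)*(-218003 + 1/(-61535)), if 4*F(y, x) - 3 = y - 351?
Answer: 9233571163677769/123070 ≈ 7.5027e+10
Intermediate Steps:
F(y, x) = -87 + y/4 (F(y, x) = 3/4 + (y - 351)/4 = 3/4 + (-351 + y)/4 = 3/4 + (-351/4 + y/4) = -87 + y/4)
(F(-355, -539) - 343980)*(-218003 + 1/(-61535)) = ((-87 + (1/4)*(-355)) - 343980)*(-218003 + 1/(-61535)) = ((-87 - 355/4) - 343980)*(-218003 - 1/61535) = (-703/4 - 343980)*(-13414814606/61535) = -1376623/4*(-13414814606/61535) = 9233571163677769/123070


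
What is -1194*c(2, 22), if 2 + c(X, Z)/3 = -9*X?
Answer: 71640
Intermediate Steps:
c(X, Z) = -6 - 27*X (c(X, Z) = -6 + 3*(-9*X) = -6 - 27*X)
-1194*c(2, 22) = -1194*(-6 - 27*2) = -1194*(-6 - 54) = -1194*(-60) = 71640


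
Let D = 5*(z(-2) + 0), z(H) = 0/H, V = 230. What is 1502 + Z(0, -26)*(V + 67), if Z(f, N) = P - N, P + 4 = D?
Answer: 8036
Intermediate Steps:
z(H) = 0
D = 0 (D = 5*(0 + 0) = 5*0 = 0)
P = -4 (P = -4 + 0 = -4)
Z(f, N) = -4 - N
1502 + Z(0, -26)*(V + 67) = 1502 + (-4 - 1*(-26))*(230 + 67) = 1502 + (-4 + 26)*297 = 1502 + 22*297 = 1502 + 6534 = 8036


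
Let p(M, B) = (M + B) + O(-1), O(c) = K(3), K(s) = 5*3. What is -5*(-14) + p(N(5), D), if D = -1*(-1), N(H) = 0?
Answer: 86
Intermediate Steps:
K(s) = 15
O(c) = 15
D = 1
p(M, B) = 15 + B + M (p(M, B) = (M + B) + 15 = (B + M) + 15 = 15 + B + M)
-5*(-14) + p(N(5), D) = -5*(-14) + (15 + 1 + 0) = 70 + 16 = 86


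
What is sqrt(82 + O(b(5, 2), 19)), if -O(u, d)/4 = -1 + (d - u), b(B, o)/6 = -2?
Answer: I*sqrt(38) ≈ 6.1644*I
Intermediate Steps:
b(B, o) = -12 (b(B, o) = 6*(-2) = -12)
O(u, d) = 4 - 4*d + 4*u (O(u, d) = -4*(-1 + (d - u)) = -4*(-1 + d - u) = 4 - 4*d + 4*u)
sqrt(82 + O(b(5, 2), 19)) = sqrt(82 + (4 - 4*19 + 4*(-12))) = sqrt(82 + (4 - 76 - 48)) = sqrt(82 - 120) = sqrt(-38) = I*sqrt(38)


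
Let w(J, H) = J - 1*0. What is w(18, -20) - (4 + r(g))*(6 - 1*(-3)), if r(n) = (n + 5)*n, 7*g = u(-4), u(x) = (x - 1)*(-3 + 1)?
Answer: -4932/49 ≈ -100.65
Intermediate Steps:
u(x) = 2 - 2*x (u(x) = (-1 + x)*(-2) = 2 - 2*x)
g = 10/7 (g = (2 - 2*(-4))/7 = (2 + 8)/7 = (1/7)*10 = 10/7 ≈ 1.4286)
r(n) = n*(5 + n) (r(n) = (5 + n)*n = n*(5 + n))
w(J, H) = J (w(J, H) = J + 0 = J)
w(18, -20) - (4 + r(g))*(6 - 1*(-3)) = 18 - (4 + 10*(5 + 10/7)/7)*(6 - 1*(-3)) = 18 - (4 + (10/7)*(45/7))*(6 + 3) = 18 - (4 + 450/49)*9 = 18 - 646*9/49 = 18 - 1*5814/49 = 18 - 5814/49 = -4932/49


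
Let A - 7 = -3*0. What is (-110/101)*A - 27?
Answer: -3497/101 ≈ -34.624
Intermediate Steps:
A = 7 (A = 7 - 3*0 = 7 + 0 = 7)
(-110/101)*A - 27 = -110/101*7 - 27 = -770/101 - 27 = -3497/101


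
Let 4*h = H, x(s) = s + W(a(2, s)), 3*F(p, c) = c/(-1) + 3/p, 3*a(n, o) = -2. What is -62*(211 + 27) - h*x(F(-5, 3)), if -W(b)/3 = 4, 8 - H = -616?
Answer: -63484/5 ≈ -12697.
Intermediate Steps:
H = 624 (H = 8 - 1*(-616) = 8 + 616 = 624)
a(n, o) = -⅔ (a(n, o) = (⅓)*(-2) = -⅔)
F(p, c) = 1/p - c/3 (F(p, c) = (c/(-1) + 3/p)/3 = (c*(-1) + 3/p)/3 = (-c + 3/p)/3 = 1/p - c/3)
W(b) = -12 (W(b) = -3*4 = -12)
x(s) = -12 + s (x(s) = s - 12 = -12 + s)
h = 156 (h = (¼)*624 = 156)
-62*(211 + 27) - h*x(F(-5, 3)) = -62*(211 + 27) - 156*(-12 + (1/(-5) - ⅓*3)) = -62*238 - 156*(-12 + (-⅕ - 1)) = -14756 - 156*(-12 - 6/5) = -14756 - 156*(-66)/5 = -14756 - 1*(-10296/5) = -14756 + 10296/5 = -63484/5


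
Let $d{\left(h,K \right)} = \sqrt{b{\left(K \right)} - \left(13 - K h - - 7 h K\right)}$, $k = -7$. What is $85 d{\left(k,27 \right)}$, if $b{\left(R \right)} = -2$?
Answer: $85 \sqrt{1119} \approx 2843.4$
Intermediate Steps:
$d{\left(h,K \right)} = \sqrt{-15 - 6 K h}$ ($d{\left(h,K \right)} = \sqrt{-2 - \left(13 - K h - - 7 h K\right)} = \sqrt{-2 + \left(\left(K h - 7 K h\right) - 13\right)} = \sqrt{-2 - \left(13 + 6 K h\right)} = \sqrt{-15 - 6 K h}$)
$85 d{\left(k,27 \right)} = 85 \sqrt{-15 - 162 \left(-7\right)} = 85 \sqrt{-15 + 1134} = 85 \sqrt{1119}$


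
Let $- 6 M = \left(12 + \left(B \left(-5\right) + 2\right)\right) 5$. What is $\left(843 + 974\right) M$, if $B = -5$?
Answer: $- \frac{118105}{2} \approx -59053.0$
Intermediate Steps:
$M = - \frac{65}{2}$ ($M = - \frac{\left(12 + \left(\left(-5\right) \left(-5\right) + 2\right)\right) 5}{6} = - \frac{\left(12 + \left(25 + 2\right)\right) 5}{6} = - \frac{\left(12 + 27\right) 5}{6} = - \frac{39 \cdot 5}{6} = \left(- \frac{1}{6}\right) 195 = - \frac{65}{2} \approx -32.5$)
$\left(843 + 974\right) M = \left(843 + 974\right) \left(- \frac{65}{2}\right) = 1817 \left(- \frac{65}{2}\right) = - \frac{118105}{2}$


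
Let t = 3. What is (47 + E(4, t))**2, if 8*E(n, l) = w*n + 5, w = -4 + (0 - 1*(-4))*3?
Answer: 170569/64 ≈ 2665.1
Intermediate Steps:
w = 8 (w = -4 + (0 + 4)*3 = -4 + 4*3 = -4 + 12 = 8)
E(n, l) = 5/8 + n (E(n, l) = (8*n + 5)/8 = (5 + 8*n)/8 = 5/8 + n)
(47 + E(4, t))**2 = (47 + (5/8 + 4))**2 = (47 + 37/8)**2 = (413/8)**2 = 170569/64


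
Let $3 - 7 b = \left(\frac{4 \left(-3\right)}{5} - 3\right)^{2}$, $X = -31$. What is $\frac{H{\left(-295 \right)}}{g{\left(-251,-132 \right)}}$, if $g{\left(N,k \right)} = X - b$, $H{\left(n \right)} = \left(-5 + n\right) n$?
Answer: $- \frac{15487500}{4771} \approx -3246.2$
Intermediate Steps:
$b = - \frac{654}{175}$ ($b = \frac{3}{7} - \frac{\left(\frac{4 \left(-3\right)}{5} - 3\right)^{2}}{7} = \frac{3}{7} - \frac{\left(\left(-12\right) \frac{1}{5} - 3\right)^{2}}{7} = \frac{3}{7} - \frac{\left(- \frac{12}{5} - 3\right)^{2}}{7} = \frac{3}{7} - \frac{\left(- \frac{27}{5}\right)^{2}}{7} = \frac{3}{7} - \frac{729}{175} = - \frac{654}{175} \approx -3.7371$)
$H{\left(n \right)} = n \left(-5 + n\right)$
$g{\left(N,k \right)} = - \frac{4771}{175}$ ($g{\left(N,k \right)} = -31 - - \frac{654}{175} = -31 + \frac{654}{175} = - \frac{4771}{175}$)
$\frac{H{\left(-295 \right)}}{g{\left(-251,-132 \right)}} = \frac{\left(-295\right) \left(-5 - 295\right)}{- \frac{4771}{175}} = \left(-295\right) \left(-300\right) \left(- \frac{175}{4771}\right) = 88500 \left(- \frac{175}{4771}\right) = - \frac{15487500}{4771}$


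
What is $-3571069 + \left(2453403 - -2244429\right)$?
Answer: $1126763$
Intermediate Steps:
$-3571069 + \left(2453403 - -2244429\right) = -3571069 + \left(2453403 + 2244429\right) = -3571069 + 4697832 = 1126763$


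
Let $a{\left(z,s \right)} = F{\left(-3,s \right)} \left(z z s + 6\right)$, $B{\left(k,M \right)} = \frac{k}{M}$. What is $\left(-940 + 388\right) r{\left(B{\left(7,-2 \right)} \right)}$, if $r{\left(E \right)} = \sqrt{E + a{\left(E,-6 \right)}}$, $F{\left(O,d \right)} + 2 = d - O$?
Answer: $- 552 \sqrt{334} \approx -10088.0$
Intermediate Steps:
$F{\left(O,d \right)} = -2 + d - O$ ($F{\left(O,d \right)} = -2 - \left(O - d\right) = -2 + d - O$)
$a{\left(z,s \right)} = \left(1 + s\right) \left(6 + s z^{2}\right)$ ($a{\left(z,s \right)} = \left(-2 + s - -3\right) \left(z z s + 6\right) = \left(-2 + s + 3\right) \left(z^{2} s + 6\right) = \left(1 + s\right) \left(s z^{2} + 6\right) = \left(1 + s\right) \left(6 + s z^{2}\right)$)
$r{\left(E \right)} = \sqrt{-30 + E + 30 E^{2}}$ ($r{\left(E \right)} = \sqrt{E + \left(1 - 6\right) \left(6 - 6 E^{2}\right)} = \sqrt{E - 5 \left(6 - 6 E^{2}\right)} = \sqrt{E + \left(-30 + 30 E^{2}\right)} = \sqrt{-30 + E + 30 E^{2}}$)
$\left(-940 + 388\right) r{\left(B{\left(7,-2 \right)} \right)} = \left(-940 + 388\right) \sqrt{-30 + \frac{7}{-2} + 30 \left(\frac{7}{-2}\right)^{2}} = - 552 \sqrt{-30 + 7 \left(- \frac{1}{2}\right) + 30 \left(7 \left(- \frac{1}{2}\right)\right)^{2}} = - 552 \sqrt{-30 - \frac{7}{2} + 30 \left(- \frac{7}{2}\right)^{2}} = - 552 \sqrt{-30 - \frac{7}{2} + 30 \cdot \frac{49}{4}} = - 552 \sqrt{-30 - \frac{7}{2} + \frac{735}{2}} = - 552 \sqrt{334}$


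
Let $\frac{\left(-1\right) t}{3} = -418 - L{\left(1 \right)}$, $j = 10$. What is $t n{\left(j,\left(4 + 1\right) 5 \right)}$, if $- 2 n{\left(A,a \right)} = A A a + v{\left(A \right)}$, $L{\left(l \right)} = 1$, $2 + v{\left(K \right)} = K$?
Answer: $-1576278$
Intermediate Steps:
$v{\left(K \right)} = -2 + K$
$n{\left(A,a \right)} = 1 - \frac{A}{2} - \frac{a A^{2}}{2}$ ($n{\left(A,a \right)} = - \frac{A A a + \left(-2 + A\right)}{2} = - \frac{A^{2} a + \left(-2 + A\right)}{2} = - \frac{a A^{2} + \left(-2 + A\right)}{2} = - \frac{-2 + A + a A^{2}}{2} = 1 - \frac{A}{2} - \frac{a A^{2}}{2}$)
$t = 1257$ ($t = - 3 \left(-418 - 1\right) = \left(-3\right) \left(-419\right) = 1257$)
$t n{\left(j,\left(4 + 1\right) 5 \right)} = 1257 \left(1 - 5 - \frac{\left(4 + 1\right) 5 \cdot 10^{2}}{2}\right) = 1257 \left(1 - 5 - \frac{1}{2} \cdot 5 \cdot 5 \cdot 100\right) = 1257 \left(1 - 5 - \frac{25}{2} \cdot 100\right) = 1257 \left(1 - 5 - 1250\right) = 1257 \left(-1254\right) = -1576278$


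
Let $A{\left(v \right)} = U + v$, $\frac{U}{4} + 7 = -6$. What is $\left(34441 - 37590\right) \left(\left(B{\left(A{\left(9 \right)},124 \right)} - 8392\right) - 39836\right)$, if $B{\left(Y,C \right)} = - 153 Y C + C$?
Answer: $-2417462108$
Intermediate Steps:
$U = -52$ ($U = -28 + 4 \left(-6\right) = -28 - 24 = -52$)
$A{\left(v \right)} = -52 + v$
$B{\left(Y,C \right)} = C - 153 C Y$ ($B{\left(Y,C \right)} = - 153 C Y + C = C - 153 C Y$)
$\left(34441 - 37590\right) \left(\left(B{\left(A{\left(9 \right)},124 \right)} - 8392\right) - 39836\right) = \left(34441 - 37590\right) \left(\left(124 \left(1 - 153 \left(-52 + 9\right)\right) - 8392\right) - 39836\right) = - 3149 \left(\left(124 \left(1 - -6579\right) - 8392\right) - 39836\right) = - 3149 \left(\left(124 \left(1 + 6579\right) - 8392\right) - 39836\right) = - 3149 \left(\left(124 \cdot 6580 - 8392\right) - 39836\right) = - 3149 \left(\left(815920 - 8392\right) - 39836\right) = - 3149 \left(807528 - 39836\right) = \left(-3149\right) 767692 = -2417462108$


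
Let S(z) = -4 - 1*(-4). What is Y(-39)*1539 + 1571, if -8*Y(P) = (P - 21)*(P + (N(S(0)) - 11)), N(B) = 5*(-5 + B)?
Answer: -1728233/2 ≈ -8.6412e+5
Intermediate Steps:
S(z) = 0 (S(z) = -4 + 4 = 0)
N(B) = -25 + 5*B
Y(P) = -(-36 + P)*(-21 + P)/8 (Y(P) = -(P - 21)*(P + ((-25 + 5*0) - 11))/8 = -(-21 + P)*(P + ((-25 + 0) - 11))/8 = -(-21 + P)*(P + (-25 - 11))/8 = -(-21 + P)*(P - 36)/8 = -(-21 + P)*(-36 + P)/8 = -(-36 + P)*(-21 + P)/8)
Y(-39)*1539 + 1571 = (-189/2 - 1/8*(-39)**2 + (57/8)*(-39))*1539 + 1571 = (-189/2 - 1/8*1521 - 2223/8)*1539 + 1571 = (-189/2 - 1521/8 - 2223/8)*1539 + 1571 = -1125/2*1539 + 1571 = -1731375/2 + 1571 = -1728233/2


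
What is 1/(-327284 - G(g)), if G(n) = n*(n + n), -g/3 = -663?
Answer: -1/8239526 ≈ -1.2137e-7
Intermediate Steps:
g = 1989 (g = -3*(-663) = 1989)
G(n) = 2*n**2 (G(n) = n*(2*n) = 2*n**2)
1/(-327284 - G(g)) = 1/(-327284 - 2*1989**2) = 1/(-327284 - 2*3956121) = 1/(-327284 - 1*7912242) = 1/(-327284 - 7912242) = 1/(-8239526) = -1/8239526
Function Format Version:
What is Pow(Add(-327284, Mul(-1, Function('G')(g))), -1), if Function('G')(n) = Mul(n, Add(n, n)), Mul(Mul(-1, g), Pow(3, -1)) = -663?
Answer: Rational(-1, 8239526) ≈ -1.2137e-7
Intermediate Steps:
g = 1989 (g = Mul(-3, -663) = 1989)
Function('G')(n) = Mul(2, Pow(n, 2)) (Function('G')(n) = Mul(n, Mul(2, n)) = Mul(2, Pow(n, 2)))
Pow(Add(-327284, Mul(-1, Function('G')(g))), -1) = Pow(Add(-327284, Mul(-1, Mul(2, Pow(1989, 2)))), -1) = Pow(Add(-327284, Mul(-1, Mul(2, 3956121))), -1) = Pow(Add(-327284, Mul(-1, 7912242)), -1) = Pow(Add(-327284, -7912242), -1) = Pow(-8239526, -1) = Rational(-1, 8239526)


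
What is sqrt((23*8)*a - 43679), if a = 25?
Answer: I*sqrt(39079) ≈ 197.68*I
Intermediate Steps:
sqrt((23*8)*a - 43679) = sqrt((23*8)*25 - 43679) = sqrt(184*25 - 43679) = sqrt(4600 - 43679) = sqrt(-39079) = I*sqrt(39079)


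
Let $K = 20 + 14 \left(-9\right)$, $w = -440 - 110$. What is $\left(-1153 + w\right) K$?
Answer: $180518$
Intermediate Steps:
$w = -550$ ($w = -440 - 110 = -550$)
$K = -106$ ($K = 20 - 126 = -106$)
$\left(-1153 + w\right) K = \left(-1153 - 550\right) \left(-106\right) = \left(-1703\right) \left(-106\right) = 180518$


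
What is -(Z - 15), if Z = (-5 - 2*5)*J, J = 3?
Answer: 60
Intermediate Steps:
Z = -45 (Z = (-5 - 2*5)*3 = (-5 - 10)*3 = -15*3 = -45)
-(Z - 15) = -(-45 - 15) = -1*(-60) = 60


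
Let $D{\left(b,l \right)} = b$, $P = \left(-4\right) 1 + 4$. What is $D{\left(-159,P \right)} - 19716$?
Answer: $-19875$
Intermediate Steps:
$P = 0$ ($P = -4 + 4 = 0$)
$D{\left(-159,P \right)} - 19716 = -159 - 19716 = -19875$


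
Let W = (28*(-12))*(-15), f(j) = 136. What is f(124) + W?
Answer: 5176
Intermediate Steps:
W = 5040 (W = -336*(-15) = 5040)
f(124) + W = 136 + 5040 = 5176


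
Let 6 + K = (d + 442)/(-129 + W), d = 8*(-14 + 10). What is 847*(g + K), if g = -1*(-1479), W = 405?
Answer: 172346713/138 ≈ 1.2489e+6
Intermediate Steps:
g = 1479
d = -32 (d = 8*(-4) = -32)
K = -623/138 (K = -6 + (-32 + 442)/(-129 + 405) = -6 + 410/276 = -6 + 410*(1/276) = -6 + 205/138 = -623/138 ≈ -4.5145)
847*(g + K) = 847*(1479 - 623/138) = 847*(203479/138) = 172346713/138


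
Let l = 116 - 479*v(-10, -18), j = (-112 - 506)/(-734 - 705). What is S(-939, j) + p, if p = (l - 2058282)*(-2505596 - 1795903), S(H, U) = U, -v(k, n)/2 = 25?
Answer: 12591506271199794/1439 ≈ 8.7502e+12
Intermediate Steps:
v(k, n) = -50 (v(k, n) = -2*25 = -50)
j = 618/1439 (j = -618/(-1439) = -618*(-1/1439) = 618/1439 ≈ 0.42946)
l = 24066 (l = 116 - 479*(-50) = 116 + 23950 = 24066)
p = 8750178089784 (p = (24066 - 2058282)*(-2505596 - 1795903) = -2034216*(-4301499) = 8750178089784)
S(-939, j) + p = 618/1439 + 8750178089784 = 12591506271199794/1439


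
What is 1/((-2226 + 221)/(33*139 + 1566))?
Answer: -6153/2005 ≈ -3.0688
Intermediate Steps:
1/((-2226 + 221)/(33*139 + 1566)) = 1/(-2005/(4587 + 1566)) = 1/(-2005/6153) = -6153/2005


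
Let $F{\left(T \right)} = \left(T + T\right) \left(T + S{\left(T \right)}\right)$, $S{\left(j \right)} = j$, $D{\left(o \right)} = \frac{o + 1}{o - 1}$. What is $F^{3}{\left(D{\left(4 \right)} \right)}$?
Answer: $\frac{1000000}{729} \approx 1371.7$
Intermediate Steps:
$D{\left(o \right)} = \frac{1 + o}{-1 + o}$
$F{\left(T \right)} = 4 T^{2}$ ($F{\left(T \right)} = \left(T + T\right) \left(T + T\right) = 2 T 2 T = 4 T^{2}$)
$F^{3}{\left(D{\left(4 \right)} \right)} = \left(4 \left(\frac{1 + 4}{-1 + 4}\right)^{2}\right)^{3} = \left(4 \left(\frac{1}{3} \cdot 5\right)^{2}\right)^{3} = \left(4 \left(\frac{5}{3}\right)^{2}\right)^{3} = \left(4 \cdot \frac{25}{9}\right)^{3} = \left(\frac{100}{9}\right)^{3} = \frac{1000000}{729}$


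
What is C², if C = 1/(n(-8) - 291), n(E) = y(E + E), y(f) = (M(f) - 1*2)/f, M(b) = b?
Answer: 64/5377761 ≈ 1.1901e-5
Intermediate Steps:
y(f) = (-2 + f)/f (y(f) = (f - 1*2)/f = (f - 2)/f = (-2 + f)/f)
n(E) = (-2 + 2*E)/(2*E) (n(E) = (-2 + (E + E))/(E + E) = (-2 + 2*E)/((2*E)) = (1/(2*E))*(-2 + 2*E) = (-2 + 2*E)/(2*E))
C = -8/2319 (C = 1/((-1 - 8)/(-8) - 291) = 1/(-⅛*(-9) - 291) = 1/(9/8 - 291) = 1/(-2319/8) = -8/2319 ≈ -0.0034498)
C² = (-8/2319)² = 64/5377761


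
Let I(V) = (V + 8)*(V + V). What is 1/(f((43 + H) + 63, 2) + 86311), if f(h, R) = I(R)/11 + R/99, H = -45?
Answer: 99/8545151 ≈ 1.1586e-5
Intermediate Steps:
I(V) = 2*V*(8 + V) (I(V) = (8 + V)*(2*V) = 2*V*(8 + V))
f(h, R) = R/99 + 2*R*(8 + R)/11 (f(h, R) = (2*R*(8 + R))/11 + R/99 = (2*R*(8 + R))*(1/11) + R*(1/99) = 2*R*(8 + R)/11 + R/99 = R/99 + 2*R*(8 + R)/11)
1/(f((43 + H) + 63, 2) + 86311) = 1/((1/99)*2*(145 + 18*2) + 86311) = 1/((1/99)*2*(145 + 36) + 86311) = 1/((1/99)*2*181 + 86311) = 1/(362/99 + 86311) = 1/(8545151/99) = 99/8545151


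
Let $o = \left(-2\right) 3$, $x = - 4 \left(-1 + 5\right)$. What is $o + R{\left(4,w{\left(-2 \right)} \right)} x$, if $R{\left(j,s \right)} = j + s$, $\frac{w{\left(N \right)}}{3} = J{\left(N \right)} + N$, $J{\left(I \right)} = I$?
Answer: $122$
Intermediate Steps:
$x = -16$ ($x = \left(-4\right) 4 = -16$)
$w{\left(N \right)} = 6 N$ ($w{\left(N \right)} = 3 \left(N + N\right) = 3 \cdot 2 N = 6 N$)
$o = -6$
$o + R{\left(4,w{\left(-2 \right)} \right)} x = -6 + \left(4 + 6 \left(-2\right)\right) \left(-16\right) = -6 + \left(4 - 12\right) \left(-16\right) = -6 - -128 = -6 + 128 = 122$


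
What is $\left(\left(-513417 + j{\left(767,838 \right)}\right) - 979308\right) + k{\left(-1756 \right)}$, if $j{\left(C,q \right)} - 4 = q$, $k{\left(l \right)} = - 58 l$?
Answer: $-1390035$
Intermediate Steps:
$j{\left(C,q \right)} = 4 + q$
$\left(\left(-513417 + j{\left(767,838 \right)}\right) - 979308\right) + k{\left(-1756 \right)} = \left(\left(-513417 + \left(4 + 838\right)\right) - 979308\right) - -101848 = \left(\left(-513417 + 842\right) - 979308\right) + 101848 = \left(-512575 - 979308\right) + 101848 = -1491883 + 101848 = -1390035$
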